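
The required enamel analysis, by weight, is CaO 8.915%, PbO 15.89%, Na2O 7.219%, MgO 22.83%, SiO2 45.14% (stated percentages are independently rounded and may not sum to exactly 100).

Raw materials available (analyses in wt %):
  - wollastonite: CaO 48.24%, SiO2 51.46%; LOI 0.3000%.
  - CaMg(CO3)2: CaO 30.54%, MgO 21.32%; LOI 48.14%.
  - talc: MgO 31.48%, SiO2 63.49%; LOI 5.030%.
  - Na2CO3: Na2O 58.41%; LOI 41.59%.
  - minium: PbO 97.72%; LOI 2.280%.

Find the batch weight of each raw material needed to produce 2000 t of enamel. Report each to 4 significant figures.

Batch per 2000 t enamel:
  wollastonite: 195.1 t
  CaMg(CO3)2: 275.6 t
  talc: 1264 t
  Na2CO3: 247.2 t
  minium: 325.2 t
Total batch = 2307 t; LOI loss = 307.1 t; yield = 86.69%

In-progress results are printed, rounded to 4 significant digits, across the worked steps; every computation runs at full float precision through the solve — each reported result is rounded just once — the derived quantities are re-derived from the weighed amounts at 2000 t of glass in exact precision (the totals, the yield, the five compositions, ignition loss, glass mass), as given in the problem or answer text.
The oxide mass targets at 2000 t enamel:
  CaO: 8.915% × 2000 = 178.3 t
  PbO: 15.89% × 2000 = 317.8 t
  Na2O: 7.219% × 2000 = 144.4 t
  MgO: 22.83% × 2000 = 456.6 t
  SiO2: 45.14% × 2000 = 902.8 t
Sums-versus-targets review using the reported weights, relative to the basis at hand (each sum matches its target mass up to rounding of the answer):
  CaO: 195.1·0.4824 + 275.6·0.3054 = 178.3 t (target 178.3 t)
  PbO: 325.2·0.9772 = 317.8 t (target 317.8 t)
  Na2O: 247.2·0.5841 = 144.4 t (target 144.4 t)
  MgO: 275.6·0.2132 + 1264·0.3148 = 456.7 t (target 456.6 t)
  SiO2: 195.1·0.5146 + 1264·0.6349 = 902.9 t (target 902.8 t)
Consistency of the glass mass: total batch − LOI = 2000 t (per-oxide target masses sum to 2000 t; basis as stated: 2000 t — gaps are rounding artifacts).
Batch total: Σ batch = 2307 t; LOI removed, Σ of batch·LOI: 307.1 t; yield = glass ÷ total batch = 86.69%.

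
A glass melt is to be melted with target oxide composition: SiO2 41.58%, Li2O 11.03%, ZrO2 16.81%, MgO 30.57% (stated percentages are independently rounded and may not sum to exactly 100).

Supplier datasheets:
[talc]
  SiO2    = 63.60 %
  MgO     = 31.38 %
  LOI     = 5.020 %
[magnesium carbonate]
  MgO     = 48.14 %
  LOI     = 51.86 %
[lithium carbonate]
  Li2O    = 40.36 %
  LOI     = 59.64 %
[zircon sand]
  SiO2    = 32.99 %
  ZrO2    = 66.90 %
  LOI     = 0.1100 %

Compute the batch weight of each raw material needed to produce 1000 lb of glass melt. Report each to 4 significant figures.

Intermediates are shown, rounded to four significant digits, when written out — each numeric step maintains full precision from start to finish — every reported figure sees exactly one rounding; the derived quantities, including ignition loss, totals, four oxide percentages, the yield, glass mass, are rebuilt starting from the weights for 1000 lb of glass at full precision exactly as shown in question or answer.
The oxide mass targets at 1000 lb glass melt:
  SiO2: 41.58% × 1000 = 415.8 lb
  Li2O: 11.03% × 1000 = 110.3 lb
  ZrO2: 16.81% × 1000 = 168.1 lb
  MgO: 30.57% × 1000 = 305.7 lb
Checking each oxide sum applying the batch weights above, per the basis as stated (summed amounts equal target values modulo rounding of the values):
  SiO2: 523.4·0.6360 + 251.3·0.3299 = 415.8 lb (target 415.8 lb)
  Li2O: 273.3·0.4036 = 110.3 lb (target 110.3 lb)
  ZrO2: 251.3·0.6690 = 168.1 lb (target 168.1 lb)
  MgO: 523.4·0.3138 + 293.8·0.4814 = 305.7 lb (target 305.7 lb)
Glass-mass bookkeeping: batch total minus LOI = 999.9 lb (targets for the oxides total 999.9 lb; versus the stated basis of 1000 lb — deltas are rounding alone).
Whole-batch sum: Σ batch = 1342 lb; ignition loss, Σ(batch × LOI) = 341.9 lb; yield: glass divided by total = 74.52%.

Batch per 1000 lb glass melt:
  talc: 523.4 lb
  magnesium carbonate: 293.8 lb
  lithium carbonate: 273.3 lb
  zircon sand: 251.3 lb
Total batch = 1342 lb; LOI loss = 341.9 lb; yield = 74.52%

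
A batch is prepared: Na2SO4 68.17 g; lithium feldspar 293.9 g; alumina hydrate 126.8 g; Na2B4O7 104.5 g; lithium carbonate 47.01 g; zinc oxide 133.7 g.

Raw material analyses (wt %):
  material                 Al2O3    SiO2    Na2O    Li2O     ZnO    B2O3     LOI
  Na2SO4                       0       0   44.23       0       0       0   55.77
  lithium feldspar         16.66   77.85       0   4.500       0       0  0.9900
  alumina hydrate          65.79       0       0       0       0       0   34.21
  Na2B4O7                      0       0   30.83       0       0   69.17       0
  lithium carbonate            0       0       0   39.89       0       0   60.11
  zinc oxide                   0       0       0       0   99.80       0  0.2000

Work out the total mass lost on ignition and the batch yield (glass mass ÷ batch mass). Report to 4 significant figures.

LOI loss = 112.8 g; glass = 661.2 g; yield = 85.42%

The working math keeps full precision at every stage — values along the way are displayed rounded off to 4 significant figures within the worked lines. Each reported value is rounded just once. The derived quantities (net glass mass, the yield, the six compositions, totals, LOI) are computed in full float precision starting from the weights on 661.2 g of glass exactly as shown in the question or the answer.
Per-material ignition loss:
  Na2SO4: 68.17 × 0.5577 = 38.02 g
  lithium feldspar: 293.9 × 0.009900 = 2.910 g
  alumina hydrate: 126.8 × 0.3421 = 43.38 g
  Na2B4O7: 104.5 × 0 = 0 g
  lithium carbonate: 47.01 × 0.6011 = 28.26 g
  zinc oxide: 133.7 × 0.002000 = 0.2674 g
Total LOI = 112.8 g
Glass = batch − LOI = 774.1 − 112.8 = 661.2 g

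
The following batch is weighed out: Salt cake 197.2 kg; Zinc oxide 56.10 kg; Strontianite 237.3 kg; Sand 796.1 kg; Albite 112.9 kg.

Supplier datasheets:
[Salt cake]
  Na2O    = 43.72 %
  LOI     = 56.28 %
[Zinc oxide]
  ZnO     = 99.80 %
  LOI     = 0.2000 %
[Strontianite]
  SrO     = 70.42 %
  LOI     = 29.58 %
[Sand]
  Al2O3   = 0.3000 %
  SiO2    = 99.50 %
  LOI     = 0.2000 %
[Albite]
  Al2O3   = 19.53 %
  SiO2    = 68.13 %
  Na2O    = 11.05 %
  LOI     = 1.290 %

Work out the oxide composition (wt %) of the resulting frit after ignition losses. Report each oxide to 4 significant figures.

Rounding to 4 significant digits extends to each intermediate as shown. All arithmetic maintains full float precision end to end — every reported value is rounded a single time — the derived quantities (yield, LOI, totals, five oxide percentages, glass mass) are computed using the weight values per 1215 kg of glass at full float precision as set out in the problem or the answer.
Per-oxide mass from batch:
  ZnO: 56.10·0.9980 = 55.99 kg
  Al2O3: 796.1·0.003000 + 112.9·0.1953 = 24.44 kg
  SiO2: 796.1·0.9950 + 112.9·0.6813 = 869.0 kg
  Na2O: 197.2·0.4372 + 112.9·0.1105 = 98.69 kg
  SrO: 237.3·0.7042 = 167.1 kg
LOI: 197.2·0.5628 + 56.10·0.002000 + 237.3·0.2958 + 796.1·0.002000 + 112.9·0.01290 = 184.3 kg
Glass = total batch minus LOI = 1400 − 184.3 = 1215 kg (equal to the oxide-mass sum)
wt %: oxide over glass, times 100

Glass mass = 1215 kg (batch 1400 − LOI 184.3).
Composition: ZnO 4.607%, Al2O3 2.011%, SiO2 71.51%, Na2O 8.121%, SrO 13.75%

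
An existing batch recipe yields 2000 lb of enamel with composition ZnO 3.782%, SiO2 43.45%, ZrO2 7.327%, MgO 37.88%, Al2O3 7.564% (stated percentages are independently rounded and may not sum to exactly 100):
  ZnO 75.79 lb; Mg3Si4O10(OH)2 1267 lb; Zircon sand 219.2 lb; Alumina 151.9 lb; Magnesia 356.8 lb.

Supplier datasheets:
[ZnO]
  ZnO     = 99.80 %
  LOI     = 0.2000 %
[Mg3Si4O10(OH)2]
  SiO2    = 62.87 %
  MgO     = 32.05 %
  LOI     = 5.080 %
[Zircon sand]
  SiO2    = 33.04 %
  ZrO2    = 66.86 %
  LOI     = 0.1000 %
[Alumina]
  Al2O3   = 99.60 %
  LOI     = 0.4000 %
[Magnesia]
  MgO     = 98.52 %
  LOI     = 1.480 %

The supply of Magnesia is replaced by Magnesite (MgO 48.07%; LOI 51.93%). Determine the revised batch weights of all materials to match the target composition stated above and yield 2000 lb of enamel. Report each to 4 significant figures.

Revised batch per 2000 lb enamel:
  ZnO: 75.79 lb
  Mg3Si4O10(OH)2: 1267 lb
  Zircon sand: 219.2 lb
  Alumina: 151.9 lb
  Magnesite: 731.3 lb
Total batch = 2445 lb; LOI loss = 445.1 lb

The whole derivation maintains exact precision throughout; working values are printed rounded to four significant figures when written out — every reported figure undergoes a single rounding; the derived quantities (ignition loss, glass mass, the totals, five oxide percentages, the yield) are computed from the batch weights per 2000 lb of glass in full float precision, as they appear in the problem or the answer.
Oxide-by-oxide targets in 2000 lb enamel:
  ZnO: 3.782% × 2000 = 75.64 lb
  SiO2: 43.45% × 2000 = 869.0 lb
  ZrO2: 7.327% × 2000 = 146.5 lb
  MgO: 37.88% × 2000 = 757.6 lb
  Al2O3: 7.564% × 2000 = 151.3 lb
Balance tally, oxide-wise, given the weights on record, versus the basis set out (each sum matches its target mass once rounding is allowed for):
  ZnO: 75.79·0.9980 = 75.64 lb (target 75.64 lb)
  SiO2: 1267·0.6287 + 219.2·0.3304 = 869.0 lb (target 869.0 lb)
  ZrO2: 219.2·0.6686 = 146.6 lb (target 146.5 lb)
  MgO: 1267·0.3205 + 731.3·0.4807 = 757.6 lb (target 757.6 lb)
  Al2O3: 151.9·0.9960 = 151.3 lb (target 151.3 lb)
Glass-mass closure: batch Σ − ignition loss = 2000 lb (the targets, summed, come to 2000 lb; with the basis standing at 2000 lb — differing by rounding only).
Total batch = Σ batch = 2445 lb; the LOI term Σ batch·LOI equals 445.1 lb; yield = glass ÷ total batch = 81.80%.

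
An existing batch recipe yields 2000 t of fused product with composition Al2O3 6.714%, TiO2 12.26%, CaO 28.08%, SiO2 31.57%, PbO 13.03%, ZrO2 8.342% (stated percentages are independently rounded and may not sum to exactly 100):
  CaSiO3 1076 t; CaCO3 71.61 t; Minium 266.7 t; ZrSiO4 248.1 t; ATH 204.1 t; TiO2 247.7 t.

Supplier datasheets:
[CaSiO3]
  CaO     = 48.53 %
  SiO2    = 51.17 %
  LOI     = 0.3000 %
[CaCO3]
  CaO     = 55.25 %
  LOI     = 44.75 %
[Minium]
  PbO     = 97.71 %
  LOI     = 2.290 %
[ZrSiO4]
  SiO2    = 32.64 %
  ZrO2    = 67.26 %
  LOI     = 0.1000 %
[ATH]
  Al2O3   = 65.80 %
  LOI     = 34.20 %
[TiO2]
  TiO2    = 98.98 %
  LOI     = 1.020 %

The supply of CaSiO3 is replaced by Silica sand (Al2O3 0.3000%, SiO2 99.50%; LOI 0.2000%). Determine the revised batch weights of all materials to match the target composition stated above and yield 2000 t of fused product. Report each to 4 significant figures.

Revised batch per 2000 t fused product:
  Silica sand: 553.2 t
  CaCO3: 1016 t
  Minium: 266.7 t
  ZrSiO4: 248.1 t
  ATH: 201.6 t
  TiO2: 247.7 t
Total batch = 2533 t; LOI loss = 533.6 t

Values along the way are shown rounded to four significant digits when written out; each numeric step keeps exact precision from first step to last — exactly one rounding lands on each reported value. Derived quantities are carried at exact precision (ignition loss, six oxide percentages, yield, glass mass, totals) using the weight values per 2000 t of glass, as they appear in problem or answer.
Target masses of each oxide per 2000 t fused product:
  Al2O3: 6.714% × 2000 = 134.3 t
  TiO2: 12.26% × 2000 = 245.2 t
  CaO: 28.08% × 2000 = 561.6 t
  SiO2: 31.57% × 2000 = 631.4 t
  PbO: 13.03% × 2000 = 260.6 t
  ZrO2: 8.342% × 2000 = 166.8 t
Mass-balance tally per oxide per the reported batch figures, for the quoted basis mass (delivered sums recover each target given rounding of the digits):
  Al2O3: 553.2·0.003000 + 201.6·0.6580 = 134.3 t (target 134.3 t)
  TiO2: 247.7·0.9898 = 245.2 t (target 245.2 t)
  CaO: 1016·0.5525 = 561.3 t (target 561.6 t)
  SiO2: 553.2·0.9950 + 248.1·0.3264 = 631.4 t (target 631.4 t)
  PbO: 266.7·0.9771 = 260.6 t (target 260.6 t)
  ZrO2: 248.1·0.6726 = 166.9 t (target 166.8 t)
Auditing the glass mass value: Σ batch − LOI loss = 2000 t (summing oxide targets gives 2000 t; stated basis 2000 t — rounding explains the deltas).
Batch grand total — Σ batch = 2533 t; loss to ignition Σ batch·LOI = 533.6 t; glass ÷ batch gives a yield of 78.94%.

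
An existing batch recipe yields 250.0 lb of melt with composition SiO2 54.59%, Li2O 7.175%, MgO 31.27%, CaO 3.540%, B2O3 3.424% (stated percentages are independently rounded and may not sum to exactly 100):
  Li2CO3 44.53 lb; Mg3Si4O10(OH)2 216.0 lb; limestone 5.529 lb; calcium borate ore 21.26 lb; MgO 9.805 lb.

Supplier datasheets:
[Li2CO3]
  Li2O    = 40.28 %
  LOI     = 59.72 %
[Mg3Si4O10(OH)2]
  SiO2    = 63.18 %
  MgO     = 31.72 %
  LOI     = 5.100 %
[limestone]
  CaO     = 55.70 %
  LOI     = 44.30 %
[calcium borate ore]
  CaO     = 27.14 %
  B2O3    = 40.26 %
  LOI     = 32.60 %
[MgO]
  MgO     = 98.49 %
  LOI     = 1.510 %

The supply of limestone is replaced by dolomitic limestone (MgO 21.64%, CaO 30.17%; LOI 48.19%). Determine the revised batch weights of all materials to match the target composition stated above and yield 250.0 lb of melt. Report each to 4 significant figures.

Revised batch per 250.0 lb melt:
  Li2CO3: 44.53 lb
  Mg3Si4O10(OH)2: 216.0 lb
  dolomitic limestone: 10.21 lb
  calcium borate ore: 21.26 lb
  MgO: 7.562 lb
Total batch = 299.6 lb; LOI loss = 49.57 lb

Every computation keeps full precision end to end; working values appear with 4-significant-digit rounding alongside each step — every reported figure is rounded once only; all derived quantities, which include LOI, five oxide percentages, totals, glass mass, yield, are rebuilt at full precision, as set out in question or answer, starting from the weights per 250.0 lb of glass.
Target oxide masses per 250.0 lb melt:
  SiO2: 54.59% × 250.0 = 136.5 lb
  Li2O: 7.175% × 250.0 = 17.94 lb
  MgO: 31.27% × 250.0 = 78.18 lb
  CaO: 3.540% × 250.0 = 8.850 lb
  B2O3: 3.424% × 250.0 = 8.560 lb
A balance pass over the oxides, from the weights as reported, under the basis named above (every target is met by its sum modulo rounding of the values):
  SiO2: 216.0·0.6318 = 136.5 lb (target 136.5 lb)
  Li2O: 44.53·0.4028 = 17.94 lb (target 17.94 lb)
  MgO: 216.0·0.3172 + 10.21·0.2164 + 7.562·0.9849 = 78.17 lb (target 78.18 lb)
  CaO: 10.21·0.3017 + 21.26·0.2714 = 8.850 lb (target 8.850 lb)
  B2O3: 21.26·0.4026 = 8.559 lb (target 8.560 lb)
The glass-mass cross-check: batch Σ − ignition loss = 250.0 lb (the Σ of target masses is 250.0 lb; against the stated basis, 250.0 lb — differing by rounding only).
Summing the batch: Σ batch = 299.6 lb; the LOI term Σ batch·LOI equals 49.57 lb; the yield ratio, glass ÷ batch: 83.45%.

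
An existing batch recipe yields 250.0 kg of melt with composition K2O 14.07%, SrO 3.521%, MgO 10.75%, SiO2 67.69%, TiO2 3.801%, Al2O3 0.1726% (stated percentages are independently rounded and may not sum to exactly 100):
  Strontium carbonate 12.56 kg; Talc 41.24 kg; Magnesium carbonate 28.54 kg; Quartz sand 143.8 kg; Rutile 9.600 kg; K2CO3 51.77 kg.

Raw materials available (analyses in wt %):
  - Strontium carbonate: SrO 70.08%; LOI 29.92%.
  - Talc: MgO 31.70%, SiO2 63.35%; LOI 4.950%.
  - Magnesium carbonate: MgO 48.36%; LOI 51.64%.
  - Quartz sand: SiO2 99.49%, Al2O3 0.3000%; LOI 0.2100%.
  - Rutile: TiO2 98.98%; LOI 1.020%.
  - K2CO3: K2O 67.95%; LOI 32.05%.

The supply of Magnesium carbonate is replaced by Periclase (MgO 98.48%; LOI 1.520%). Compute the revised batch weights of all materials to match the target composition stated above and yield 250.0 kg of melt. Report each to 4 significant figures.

The whole derivation maintains exact precision in all steps. Values along the way are displayed, rounded to 4 significant digits, across the worked steps; each reported result is rounded a single time — all derived quantities (yield, six oxide percentages, net glass mass, ignition loss, totals) are computed at exact precision from the weighed amounts at 250.0 kg of glass, as quoted within the problem or the answer.
The oxide mass targets at 250.0 kg melt:
  K2O: 14.07% × 250.0 = 35.17 kg
  SrO: 3.521% × 250.0 = 8.802 kg
  MgO: 10.75% × 250.0 = 26.88 kg
  SiO2: 67.69% × 250.0 = 169.2 kg
  TiO2: 3.801% × 250.0 = 9.502 kg
  Al2O3: 0.1726% × 250.0 = 0.4315 kg
Per-oxide balance check working from each reported weight, at the basis given (oxide sums agree with the targets up to rounding of the answer):
  K2O: 51.77·0.6795 = 35.18 kg (target 35.17 kg)
  SrO: 12.56·0.7008 = 8.802 kg (target 8.802 kg)
  MgO: 41.24·0.3170 + 14.02·0.9848 = 26.88 kg (target 26.88 kg)
  SiO2: 41.24·0.6335 + 143.8·0.9949 = 169.2 kg (target 169.2 kg)
  TiO2: 9.600·0.9898 = 9.502 kg (target 9.502 kg)
  Al2O3: 143.8·0.003000 = 0.4314 kg (target 0.4315 kg)
Auditing the glass mass value: total charge less LOI = 250.0 kg (per-oxide target masses sum to 250.0 kg; the stated basis being 250.0 kg — deltas are rounding alone).
Total batch = Σ batch = 273.0 kg; LOI removed, Σ of batch·LOI: 23.00 kg; as yield: glass ÷ batch → 91.57%.

Revised batch per 250.0 kg melt:
  Strontium carbonate: 12.56 kg
  Talc: 41.24 kg
  Periclase: 14.02 kg
  Quartz sand: 143.8 kg
  Rutile: 9.600 kg
  K2CO3: 51.77 kg
Total batch = 273.0 kg; LOI loss = 23.00 kg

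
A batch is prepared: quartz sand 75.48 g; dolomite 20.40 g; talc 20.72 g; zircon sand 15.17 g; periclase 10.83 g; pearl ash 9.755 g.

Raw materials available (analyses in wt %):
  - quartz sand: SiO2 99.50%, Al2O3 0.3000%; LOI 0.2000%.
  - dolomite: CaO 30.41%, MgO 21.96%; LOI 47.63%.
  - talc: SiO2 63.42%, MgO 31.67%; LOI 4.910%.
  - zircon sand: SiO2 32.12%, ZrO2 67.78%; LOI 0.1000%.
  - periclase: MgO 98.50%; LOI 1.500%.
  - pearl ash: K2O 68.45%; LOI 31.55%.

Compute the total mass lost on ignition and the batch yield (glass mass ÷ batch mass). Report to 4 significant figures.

LOI loss = 14.14 g; glass = 138.2 g; yield = 90.72%

Intermediates appear, rounded to four significant figures, when written out; all arithmetic maintains exact precision in all steps. Every reported value is rounded only once; all derived quantities (net glass mass, totals, LOI, the six compositions, the yield) are recomputed using the weight values per 138.2 g of glass in exact precision, exactly as printed in problem or answer.
Per-material ignition loss:
  quartz sand: 75.48 × 0.002000 = 0.1510 g
  dolomite: 20.40 × 0.4763 = 9.717 g
  talc: 20.72 × 0.04910 = 1.017 g
  zircon sand: 15.17 × 0.001000 = 0.01517 g
  periclase: 10.83 × 0.01500 = 0.1624 g
  pearl ash: 9.755 × 0.3155 = 3.078 g
Total LOI = 14.14 g
Glass = batch − LOI = 152.4 − 14.14 = 138.2 g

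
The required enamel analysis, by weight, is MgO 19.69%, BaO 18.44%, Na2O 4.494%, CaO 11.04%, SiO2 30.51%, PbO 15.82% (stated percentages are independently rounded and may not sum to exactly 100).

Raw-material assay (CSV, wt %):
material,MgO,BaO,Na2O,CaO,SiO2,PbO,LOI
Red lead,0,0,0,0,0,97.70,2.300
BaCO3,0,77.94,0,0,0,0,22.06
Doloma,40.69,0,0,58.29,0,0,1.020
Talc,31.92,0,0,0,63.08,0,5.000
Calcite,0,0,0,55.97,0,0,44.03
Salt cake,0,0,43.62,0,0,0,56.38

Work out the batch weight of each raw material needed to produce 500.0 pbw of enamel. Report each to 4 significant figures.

The whole derivation maintains full precision end to end. Mid-chain values are printed (rounded to four significant figures) when written out; every reported result is rounded just once; the derived quantities, which include the six compositions, net glass mass, the yield, ignition loss, the totals, are recomputed in exact precision, precisely as stated by problem or answer, from the weighed amounts on 500.0 pbw of glass.
Oxide mass targets, per 500.0 pbw enamel:
  MgO: 19.69% × 500.0 = 98.45 pbw
  BaO: 18.44% × 500.0 = 92.20 pbw
  Na2O: 4.494% × 500.0 = 22.47 pbw
  CaO: 11.04% × 500.0 = 55.20 pbw
  SiO2: 30.51% × 500.0 = 152.6 pbw
  PbO: 15.82% × 500.0 = 79.10 pbw
Sums-versus-targets review from the weights as reported, at the basis given (delivered sums recover each target exact up to rounding of places):
  MgO: 52.24·0.4069 + 241.8·0.3192 = 98.44 pbw (target 98.45 pbw)
  BaO: 118.3·0.7794 = 92.20 pbw (target 92.20 pbw)
  Na2O: 51.51·0.4362 = 22.47 pbw (target 22.47 pbw)
  CaO: 52.24·0.5829 + 44.22·0.5597 = 55.20 pbw (target 55.20 pbw)
  SiO2: 241.8·0.6308 = 152.5 pbw (target 152.6 pbw)
  PbO: 80.96·0.9770 = 79.10 pbw (target 79.10 pbw)
Auditing the glass mass value: total charge less LOI = 499.9 pbw (the targets, summed, come to 500.0 pbw; with the basis standing at 500.0 pbw — any gap is answer rounding).
Batch total: Σ batch = 589.0 pbw; ignition loss, Σ(batch × LOI) = 89.09 pbw; as yield: glass ÷ batch → 84.87%.

Batch per 500.0 pbw enamel:
  Red lead: 80.96 pbw
  BaCO3: 118.3 pbw
  Doloma: 52.24 pbw
  Talc: 241.8 pbw
  Calcite: 44.22 pbw
  Salt cake: 51.51 pbw
Total batch = 589.0 pbw; LOI loss = 89.09 pbw; yield = 84.87%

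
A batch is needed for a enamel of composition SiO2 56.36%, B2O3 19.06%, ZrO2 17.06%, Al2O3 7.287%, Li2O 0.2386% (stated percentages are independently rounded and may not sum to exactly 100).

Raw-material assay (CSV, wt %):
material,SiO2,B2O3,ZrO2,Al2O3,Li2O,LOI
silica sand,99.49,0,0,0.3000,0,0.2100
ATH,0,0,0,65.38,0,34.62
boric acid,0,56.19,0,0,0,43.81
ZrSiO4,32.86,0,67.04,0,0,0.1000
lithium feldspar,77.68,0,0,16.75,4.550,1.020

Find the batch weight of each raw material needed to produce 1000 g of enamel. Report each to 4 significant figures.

Full precision is held through the solve — rounding to four significant digits governs each intermediate as displayed. Exactly one rounding goes into every reported value. The derived quantities (five oxide percentages, LOI, totals, the yield, glass mass) are carried at exact precision from the weighed amounts for 1000 g of glass as given in problem or answer.
Target masses of each oxide per 1000 g enamel:
  SiO2: 56.36% × 1000 = 563.6 g
  B2O3: 19.06% × 1000 = 190.6 g
  ZrO2: 17.06% × 1000 = 170.6 g
  Al2O3: 7.287% × 1000 = 72.87 g
  Li2O: 0.2386% × 1000 = 2.386 g
Verifying the oxide balance with the batch weights as given, under the basis named above (delivered sums recover each target inside rounding margins):
  SiO2: 441.5·0.9949 + 254.5·0.3286 + 52.44·0.7768 = 563.6 g (target 563.6 g)
  B2O3: 339.2·0.5619 = 190.6 g (target 190.6 g)
  ZrO2: 254.5·0.6704 = 170.6 g (target 170.6 g)
  Al2O3: 441.5·0.003000 + 96.00·0.6538 + 52.44·0.1675 = 72.87 g (target 72.87 g)
  Li2O: 52.44·0.04550 = 2.386 g (target 2.386 g)
Consistency of the glass mass: Σ batch − LOI loss = 1000 g (targets for the oxides total 1000 g; with the basis standing at 1000 g — rounding explains the deltas).
Batch total: Σ batch = 1184 g; ignition loss, Σ(batch × LOI) = 183.6 g; yield: glass divided by total = 84.49%.

Batch per 1000 g enamel:
  silica sand: 441.5 g
  ATH: 96.00 g
  boric acid: 339.2 g
  ZrSiO4: 254.5 g
  lithium feldspar: 52.44 g
Total batch = 1184 g; LOI loss = 183.6 g; yield = 84.49%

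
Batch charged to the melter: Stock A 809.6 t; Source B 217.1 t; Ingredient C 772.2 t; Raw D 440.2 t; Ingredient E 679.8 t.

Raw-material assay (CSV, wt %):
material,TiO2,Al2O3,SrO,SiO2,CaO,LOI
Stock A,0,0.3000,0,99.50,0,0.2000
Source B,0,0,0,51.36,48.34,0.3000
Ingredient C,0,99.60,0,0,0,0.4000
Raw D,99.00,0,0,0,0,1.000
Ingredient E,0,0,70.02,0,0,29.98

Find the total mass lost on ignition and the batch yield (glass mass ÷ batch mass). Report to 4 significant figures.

LOI loss = 213.6 t; glass = 2705 t; yield = 92.68%

In-progress results are shown with 4-significant-digit rounding as written; the working math holds exact precision from start to finish. Each reported value receives exactly one rounding — the derived quantities (LOI, the yield, totals, five oxide percentages, glass mass) are computed in full precision from the weighed amounts on 2705 t of glass exactly as printed in problem or answer.
Each material's LOI contribution:
  Stock A: 809.6 × 0.002000 = 1.619 t
  Source B: 217.1 × 0.003000 = 0.6513 t
  Ingredient C: 772.2 × 0.004000 = 3.089 t
  Raw D: 440.2 × 0.01000 = 4.402 t
  Ingredient E: 679.8 × 0.2998 = 203.8 t
Total LOI = 213.6 t
Glass = batch − LOI = 2919 − 213.6 = 2705 t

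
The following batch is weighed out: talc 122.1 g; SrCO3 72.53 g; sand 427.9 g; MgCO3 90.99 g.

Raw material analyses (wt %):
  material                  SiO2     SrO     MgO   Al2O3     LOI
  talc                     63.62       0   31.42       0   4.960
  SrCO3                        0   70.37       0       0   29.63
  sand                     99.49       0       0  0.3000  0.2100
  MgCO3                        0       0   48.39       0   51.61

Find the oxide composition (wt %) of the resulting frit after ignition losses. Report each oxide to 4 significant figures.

Each numeric step carries full float precision at every stage; intermediates are shown (rounded to 4 significant figures) on the page. Exactly one rounding goes into each reported number — derived quantities, which include yield, the totals, glass mass, the four compositions, LOI, are re-derived in exact precision, exactly as printed in question or answer, from the weighed amounts for 638.1 g of glass.
Mass of each oxide from the mix:
  SiO2: 122.1·0.6362 + 427.9·0.9949 = 503.4 g
  SrO: 72.53·0.7037 = 51.04 g
  MgO: 122.1·0.3142 + 90.99·0.4839 = 82.39 g
  Al2O3: 427.9·0.003000 = 1.284 g
LOI: 122.1·0.04960 + 72.53·0.2963 + 427.9·0.002100 + 90.99·0.5161 = 75.41 g
Glass = total batch minus LOI = 713.5 − 75.41 = 638.1 g (the oxide masses sum to this)
each wt % is 100 × oxide ÷ glass

Glass mass = 638.1 g (batch 713.5 − LOI 75.41).
Composition: SiO2 78.89%, SrO 7.998%, MgO 12.91%, Al2O3 0.2012%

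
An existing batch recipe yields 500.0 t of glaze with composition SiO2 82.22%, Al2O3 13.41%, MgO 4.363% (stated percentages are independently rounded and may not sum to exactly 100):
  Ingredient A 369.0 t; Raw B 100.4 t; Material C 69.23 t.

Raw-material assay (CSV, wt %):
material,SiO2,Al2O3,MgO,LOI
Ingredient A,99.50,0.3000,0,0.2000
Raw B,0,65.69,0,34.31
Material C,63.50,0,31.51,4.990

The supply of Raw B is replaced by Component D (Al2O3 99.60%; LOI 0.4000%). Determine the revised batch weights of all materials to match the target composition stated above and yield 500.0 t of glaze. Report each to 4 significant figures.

Revised batch per 500.0 t glaze:
  Ingredient A: 369.0 t
  Component D: 66.21 t
  Material C: 69.23 t
Total batch = 504.4 t; LOI loss = 4.457 t

The whole derivation maintains full float precision in every operation. Values along the way appear rounded to four significant digits as written. A single rounding completes each reported figure; all derived quantities are computed in full precision (glass mass, three oxide percentages, the yield, LOI, totals) from the weighed amounts per 500.0 t of glass exactly as shown in problem or answer.
Per-oxide target masses for 500.0 t glaze:
  SiO2: 82.22% × 500.0 = 411.1 t
  Al2O3: 13.41% × 500.0 = 67.05 t
  MgO: 4.363% × 500.0 = 21.82 t
Sums-versus-targets review on the weights just shown, for the quoted basis mass (each sum matches its target mass exact up to rounding of places):
  SiO2: 369.0·0.9950 + 69.23·0.6350 = 411.1 t (target 411.1 t)
  Al2O3: 369.0·0.003000 + 66.21·0.9960 = 67.05 t (target 67.05 t)
  MgO: 69.23·0.3151 = 21.81 t (target 21.82 t)
Mass balance on the glass: total charge less LOI = 500.0 t (the Σ of target masses is 500.0 t; against the stated basis, 500.0 t — a pure rounding effect).
Batch total: Σ batch = 504.4 t; the LOI term Σ batch·LOI equals 4.457 t; glass ÷ batch gives a yield of 99.12%.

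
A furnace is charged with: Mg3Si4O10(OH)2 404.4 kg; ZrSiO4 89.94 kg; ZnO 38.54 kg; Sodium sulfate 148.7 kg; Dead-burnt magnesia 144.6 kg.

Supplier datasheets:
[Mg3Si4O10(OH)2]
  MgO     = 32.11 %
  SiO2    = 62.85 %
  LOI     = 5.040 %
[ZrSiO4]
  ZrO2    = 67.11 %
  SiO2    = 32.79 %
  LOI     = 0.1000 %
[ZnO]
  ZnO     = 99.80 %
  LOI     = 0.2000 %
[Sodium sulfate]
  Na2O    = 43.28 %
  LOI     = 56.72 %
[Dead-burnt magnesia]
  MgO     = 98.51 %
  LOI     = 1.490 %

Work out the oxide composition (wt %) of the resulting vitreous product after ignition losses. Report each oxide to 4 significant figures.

Every computation carries full precision end to end; intermediates are displayed, with 4-significant-digit rounding, as written. Each reported figure is rounded a single time — derived quantities, including the yield, LOI, the five compositions, net glass mass, totals, are computed from the weighed amounts at 719.1 kg of glass in full float precision as set out in problem or answer.
Oxide-by-oxide delivered mass:
  ZrO2: 89.94·0.6711 = 60.36 kg
  ZnO: 38.54·0.9980 = 38.46 kg
  Na2O: 148.7·0.4328 = 64.36 kg
  MgO: 404.4·0.3211 + 144.6·0.9851 = 272.3 kg
  SiO2: 404.4·0.6285 + 89.94·0.3279 = 283.7 kg
LOI: 404.4·0.05040 + 89.94·0.001000 + 38.54·0.002000 + 148.7·0.5672 + 144.6·0.01490 = 107.0 kg
The glass mass, total less LOI, = 826.2 − 107.0 = 719.1 kg (consistent with Σ oxide mass)
wt % = 100 × oxide mass / glass mass

Glass mass = 719.1 kg (batch 826.2 − LOI 107.0).
Composition: ZrO2 8.393%, ZnO 5.349%, Na2O 8.949%, MgO 37.86%, SiO2 39.44%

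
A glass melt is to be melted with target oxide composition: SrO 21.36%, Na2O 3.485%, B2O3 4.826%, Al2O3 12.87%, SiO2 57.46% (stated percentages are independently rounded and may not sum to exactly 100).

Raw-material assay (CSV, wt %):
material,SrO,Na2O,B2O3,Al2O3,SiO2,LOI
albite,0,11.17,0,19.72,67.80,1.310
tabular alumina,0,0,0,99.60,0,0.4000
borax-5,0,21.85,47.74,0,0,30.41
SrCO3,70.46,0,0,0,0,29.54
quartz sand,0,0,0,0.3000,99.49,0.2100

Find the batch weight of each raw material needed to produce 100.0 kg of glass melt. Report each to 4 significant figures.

Batch per 100.0 kg glass melt:
  albite: 11.43 kg
  tabular alumina: 10.51 kg
  borax-5: 10.11 kg
  SrCO3: 30.32 kg
  quartz sand: 49.97 kg
Total batch = 112.3 kg; LOI loss = 12.33 kg; yield = 89.03%

Mid-chain values are displayed (rounded to 4 significant figures) at each printed step. Each numeric step holds full precision throughout; exactly one rounding is applied to each reported number; the derived quantities are computed at exact precision (ignition loss, net glass mass, the totals, yield, five oxide percentages) from the batch weights at 100.0 kg of glass exactly as printed in the problem or the answer.
The oxide mass targets at 100.0 kg glass melt:
  SrO: 21.36% × 100.0 = 21.36 kg
  Na2O: 3.485% × 100.0 = 3.485 kg
  B2O3: 4.826% × 100.0 = 4.826 kg
  Al2O3: 12.87% × 100.0 = 12.87 kg
  SiO2: 57.46% × 100.0 = 57.46 kg
Verifying the oxide balance with the batch weights as given, versus the basis set out (each sum matches its target mass modulo rounding of the values):
  SrO: 30.32·0.7046 = 21.36 kg (target 21.36 kg)
  Na2O: 11.43·0.1117 + 10.11·0.2185 = 3.486 kg (target 3.485 kg)
  B2O3: 10.11·0.4774 = 4.827 kg (target 4.826 kg)
  Al2O3: 11.43·0.1972 + 10.51·0.9960 + 49.97·0.003000 = 12.87 kg (target 12.87 kg)
  SiO2: 11.43·0.6780 + 49.97·0.9949 = 57.46 kg (target 57.46 kg)
Auditing the glass mass value: total charge less LOI = 100.0 kg (oxide target masses add up to 100.0 kg; with the basis standing at 100.0 kg — gaps are rounding artifacts).
Whole-batch sum: Σ batch = 112.3 kg; the LOI term Σ batch·LOI equals 12.33 kg; the yield ratio, glass ÷ batch: 89.03%.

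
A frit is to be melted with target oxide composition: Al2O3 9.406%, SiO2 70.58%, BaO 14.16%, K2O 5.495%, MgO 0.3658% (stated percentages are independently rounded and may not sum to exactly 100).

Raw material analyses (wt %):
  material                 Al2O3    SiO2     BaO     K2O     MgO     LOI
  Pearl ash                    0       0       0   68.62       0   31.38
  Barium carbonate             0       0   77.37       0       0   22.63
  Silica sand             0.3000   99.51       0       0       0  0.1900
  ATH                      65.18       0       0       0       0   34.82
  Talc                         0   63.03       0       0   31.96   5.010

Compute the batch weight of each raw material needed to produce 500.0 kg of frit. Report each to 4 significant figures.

Each numeric step holds exact precision through the solve; values along the way are shown rounded to 4 significant figures; every reported result sees exactly one rounding; derived quantities, including the totals, LOI, glass mass, five oxide percentages, yield, are rebuilt starting from the weights for 500.0 kg of glass at full precision as they appear in problem or answer.
The oxide mass targets at 500.0 kg frit:
  Al2O3: 9.406% × 500.0 = 47.03 kg
  SiO2: 70.58% × 500.0 = 352.9 kg
  BaO: 14.16% × 500.0 = 70.80 kg
  K2O: 5.495% × 500.0 = 27.48 kg
  MgO: 0.3658% × 500.0 = 1.829 kg
Per-oxide balance check from the weights as reported, relative to the basis at hand (sum by sum, the targets are met once rounding is allowed for):
  Al2O3: 351.0·0.003000 + 70.54·0.6518 = 47.03 kg (target 47.03 kg)
  SiO2: 351.0·0.9951 + 5.723·0.6303 = 352.9 kg (target 352.9 kg)
  BaO: 91.51·0.7737 = 70.80 kg (target 70.80 kg)
  K2O: 40.04·0.6862 = 27.48 kg (target 27.48 kg)
  MgO: 5.723·0.3196 = 1.829 kg (target 1.829 kg)
Glass-mass closure: batch Σ − ignition loss = 500.0 kg (oxide target masses add up to 500.0 kg; versus the stated basis of 500.0 kg — gaps are rounding artifacts).
Adding the batch up: Σ batch = 558.8 kg; LOI removed, Σ of batch·LOI: 58.79 kg; the yield ratio, glass ÷ batch: 89.48%.

Batch per 500.0 kg frit:
  Pearl ash: 40.04 kg
  Barium carbonate: 91.51 kg
  Silica sand: 351.0 kg
  ATH: 70.54 kg
  Talc: 5.723 kg
Total batch = 558.8 kg; LOI loss = 58.79 kg; yield = 89.48%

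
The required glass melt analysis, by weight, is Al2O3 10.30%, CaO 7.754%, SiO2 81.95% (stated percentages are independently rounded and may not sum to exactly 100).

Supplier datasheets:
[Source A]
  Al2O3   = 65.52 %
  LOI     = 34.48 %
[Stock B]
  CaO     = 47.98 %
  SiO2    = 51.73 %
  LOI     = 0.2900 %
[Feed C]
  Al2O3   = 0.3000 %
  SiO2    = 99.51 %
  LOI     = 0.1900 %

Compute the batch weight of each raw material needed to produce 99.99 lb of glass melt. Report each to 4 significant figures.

The working math carries full precision at every stage. Intermediates are displayed rounded off to 4 significant digits on the page — a single rounding finalizes every reported value — the derived quantities are carried in full float precision (three oxide percentages, yield, glass mass, ignition loss, totals) from the weighed amounts for 99.99 lb of glass as they appear in the problem or answer text.
The oxide mass targets at 99.99 lb glass melt:
  Al2O3: 10.30% × 99.99 = 10.30 lb
  CaO: 7.754% × 99.99 = 7.753 lb
  SiO2: 81.95% × 99.99 = 81.94 lb
Sums-versus-targets review using the reported weights, per the basis as stated (sum by sum, the targets are met exact up to rounding of places):
  Al2O3: 15.38·0.6552 + 73.94·0.003000 = 10.30 lb (target 10.30 lb)
  CaO: 16.16·0.4798 = 7.754 lb (target 7.753 lb)
  SiO2: 16.16·0.5173 + 73.94·0.9951 = 81.94 lb (target 81.94 lb)
Glass-mass closure: net batch after ignition = 99.99 lb (summing oxide targets gives 99.99 lb; against the stated basis, 99.99 lb — differing by rounding only).
Batch total: Σ batch = 105.5 lb; the LOI term Σ batch·LOI equals 5.490 lb; yield, glass over the total, = 94.79%.

Batch per 99.99 lb glass melt:
  Source A: 15.38 lb
  Stock B: 16.16 lb
  Feed C: 73.94 lb
Total batch = 105.5 lb; LOI loss = 5.490 lb; yield = 94.79%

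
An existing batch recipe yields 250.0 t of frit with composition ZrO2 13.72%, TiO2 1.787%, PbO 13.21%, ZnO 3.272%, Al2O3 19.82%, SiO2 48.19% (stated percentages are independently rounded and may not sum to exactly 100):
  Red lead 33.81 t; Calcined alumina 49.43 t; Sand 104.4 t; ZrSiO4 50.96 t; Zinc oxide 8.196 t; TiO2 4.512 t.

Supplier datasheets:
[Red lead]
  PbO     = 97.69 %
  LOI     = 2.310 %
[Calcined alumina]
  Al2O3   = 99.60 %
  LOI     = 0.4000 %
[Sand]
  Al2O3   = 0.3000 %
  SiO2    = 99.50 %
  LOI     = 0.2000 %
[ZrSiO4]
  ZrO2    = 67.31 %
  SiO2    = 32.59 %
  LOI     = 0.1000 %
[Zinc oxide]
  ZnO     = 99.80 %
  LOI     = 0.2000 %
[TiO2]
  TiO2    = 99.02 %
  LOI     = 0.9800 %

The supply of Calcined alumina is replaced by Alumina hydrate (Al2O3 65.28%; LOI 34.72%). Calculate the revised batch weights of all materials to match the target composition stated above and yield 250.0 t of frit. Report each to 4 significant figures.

Mid-chain values are shown rounded to 4 significant digits across the worked steps — each numeric step carries exact precision from first step to last. Each reported figure is rounded just once — the derived quantities, including the totals, LOI, six oxide percentages, glass mass, yield, are re-derived from the weighed amounts at 250.0 t of glass in full float precision as set out in either problem or answer.
The oxide mass targets at 250.0 t frit:
  ZrO2: 13.72% × 250.0 = 34.30 t
  TiO2: 1.787% × 250.0 = 4.468 t
  PbO: 13.21% × 250.0 = 33.02 t
  ZnO: 3.272% × 250.0 = 8.180 t
  Al2O3: 19.82% × 250.0 = 49.55 t
  SiO2: 48.19% × 250.0 = 120.5 t
Checking each oxide sum from the weights as reported, relative to the basis at hand (target by target, the sums agree within answer rounding):
  ZrO2: 50.96·0.6731 = 34.30 t (target 34.30 t)
  TiO2: 4.512·0.9902 = 4.468 t (target 4.468 t)
  PbO: 33.81·0.9769 = 33.03 t (target 33.02 t)
  ZnO: 8.196·0.9980 = 8.180 t (target 8.180 t)
  Al2O3: 75.42·0.6528 + 104.4·0.003000 = 49.55 t (target 49.55 t)
  SiO2: 104.4·0.9950 + 50.96·0.3259 = 120.5 t (target 120.5 t)
Consistency of the glass mass: net batch after ignition = 250.0 t (the Σ of target masses is 250.0 t; against the stated basis, 250.0 t — rounding explains the deltas).
Adding the batch up: Σ batch = 277.3 t; LOI removed, Σ of batch·LOI: 27.29 t; as yield: glass ÷ batch → 90.16%.

Revised batch per 250.0 t frit:
  Red lead: 33.81 t
  Alumina hydrate: 75.42 t
  Sand: 104.4 t
  ZrSiO4: 50.96 t
  Zinc oxide: 8.196 t
  TiO2: 4.512 t
Total batch = 277.3 t; LOI loss = 27.29 t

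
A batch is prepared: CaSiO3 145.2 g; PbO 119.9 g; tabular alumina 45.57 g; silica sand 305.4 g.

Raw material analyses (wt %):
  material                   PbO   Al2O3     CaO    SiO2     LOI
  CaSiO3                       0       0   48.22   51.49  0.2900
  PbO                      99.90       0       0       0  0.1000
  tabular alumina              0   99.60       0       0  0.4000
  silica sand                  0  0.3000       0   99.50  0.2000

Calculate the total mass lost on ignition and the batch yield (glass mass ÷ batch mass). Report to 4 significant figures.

LOI loss = 1.334 g; glass = 614.7 g; yield = 99.78%

Each numeric step carries exact precision at all times — intermediates are printed (rounded to 4 significant figures) between the steps; exactly one rounding goes into every reported result. The derived quantities (glass mass, ignition loss, the yield, totals, the four compositions) are re-derived at full precision starting from the weights per 614.7 g of glass, as written in the question or the answer.
Material-by-material LOI:
  CaSiO3: 145.2 × 0.002900 = 0.4211 g
  PbO: 119.9 × 0.001000 = 0.1199 g
  tabular alumina: 45.57 × 0.004000 = 0.1823 g
  silica sand: 305.4 × 0.002000 = 0.6108 g
Total LOI = 1.334 g
Glass = batch − LOI = 616.1 − 1.334 = 614.7 g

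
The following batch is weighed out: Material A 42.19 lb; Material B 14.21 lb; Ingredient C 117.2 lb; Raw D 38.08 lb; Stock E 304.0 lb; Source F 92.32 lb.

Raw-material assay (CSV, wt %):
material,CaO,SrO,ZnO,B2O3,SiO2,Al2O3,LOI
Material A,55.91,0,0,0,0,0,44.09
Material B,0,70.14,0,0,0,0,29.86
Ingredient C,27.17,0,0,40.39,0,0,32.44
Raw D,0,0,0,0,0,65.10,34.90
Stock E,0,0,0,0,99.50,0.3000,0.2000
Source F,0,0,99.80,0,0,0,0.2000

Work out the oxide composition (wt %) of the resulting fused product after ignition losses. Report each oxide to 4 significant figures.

Glass mass = 533.1 lb (batch 608.0 − LOI 74.95).
Composition: CaO 10.40%, SrO 1.870%, ZnO 17.28%, B2O3 8.880%, SiO2 56.74%, Al2O3 4.822%

Intermediates appear with 4-significant-digit rounding as written. All arithmetic carries full precision at each step; every reported figure sees exactly one rounding. All derived quantities are carried from the weighed amounts at 533.1 lb of glass in full precision (ignition loss, yield, totals, net glass mass, six oxide percentages), as written in the question or the answer.
Oxide masses out of the charge:
  CaO: 42.19·0.5591 + 117.2·0.2717 = 55.43 lb
  SrO: 14.21·0.7014 = 9.967 lb
  ZnO: 92.32·0.9980 = 92.14 lb
  B2O3: 117.2·0.4039 = 47.34 lb
  SiO2: 304.0·0.9950 = 302.5 lb
  Al2O3: 38.08·0.6510 + 304.0·0.003000 = 25.70 lb
LOI: 42.19·0.4409 + 14.21·0.2986 + 117.2·0.3244 + 38.08·0.3490 + 304.0·0.002000 + 92.32·0.002000 = 74.95 lb
Glass mass = batch − LOI = 608.0 − 74.95 = 533.1 lb (= the summed oxide contributions)
wt %: oxide over glass, times 100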